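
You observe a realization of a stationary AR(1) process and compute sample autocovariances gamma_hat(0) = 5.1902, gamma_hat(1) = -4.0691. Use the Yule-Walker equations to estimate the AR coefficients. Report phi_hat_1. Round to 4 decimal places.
\hat\phi_{1} = -0.7840

The Yule-Walker equations for an AR(p) process read, in matrix form,
  Gamma_p phi = r_p,   with   (Gamma_p)_{ij} = gamma(|i - j|),
                       (r_p)_i = gamma(i),   i,j = 1..p.
Substitute the sample gammas (Toeplitz matrix and right-hand side of size 1):
  Gamma_p = [[5.1902]]
  r_p     = [-4.0691]
With p = 1 this is the single equation gamma(0) phi_1 = gamma(1):
  phi_hat_1 = gamma(1) / gamma(0) = -4.0691 / 5.1902 = -0.7840.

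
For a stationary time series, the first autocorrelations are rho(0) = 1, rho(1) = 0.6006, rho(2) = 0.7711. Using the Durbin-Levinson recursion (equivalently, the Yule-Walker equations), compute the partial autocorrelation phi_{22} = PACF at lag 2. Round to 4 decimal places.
\phi_{22} = 0.6419

The PACF at lag k is phi_{kk}, the last component of the solution
to the Yule-Walker system G_k phi = r_k where
  (G_k)_{ij} = rho(|i - j|), (r_k)_i = rho(i), i,j = 1..k.
Equivalently, Durbin-Levinson gives phi_{kk} iteratively:
  phi_{11} = rho(1)
  phi_{kk} = [rho(k) - sum_{j=1..k-1} phi_{k-1,j} rho(k-j)]
            / [1 - sum_{j=1..k-1} phi_{k-1,j} rho(j)],
  phi_{k,j} = phi_{k-1,j} - phi_{kk} phi_{k-1,k-j},  j = 1..k-1.
Step k = 1:
  phi_11 = rho(1) = 0.6006.
Step k = 2:
  phi_22 = [rho(2) - phi_11 rho(1)] / [1 - phi_11 rho(1)] = [0.7711 - (0.6006)(0.6006)] / [1 - (0.6006)(0.6006)]
         = 0.41037964 / 0.63927964 = 0.6419.
Therefore phi_{22} = 0.6419.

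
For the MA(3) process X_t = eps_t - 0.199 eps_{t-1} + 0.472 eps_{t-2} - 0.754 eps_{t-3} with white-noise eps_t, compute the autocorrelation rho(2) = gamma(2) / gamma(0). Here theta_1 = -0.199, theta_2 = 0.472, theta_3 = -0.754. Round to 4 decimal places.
\rho(2) = 0.3397

For an MA(q) process with theta_0 = 1, the autocovariance is
  gamma(k) = sigma^2 * sum_{i=0..q-k} theta_i * theta_{i+k},
and rho(k) = gamma(k) / gamma(0). Sigma^2 cancels.
  numerator   = (1)*(0.472) + (-0.199)*(-0.754) = 0.622046.
  denominator = (1)^2 + (-0.199)^2 + (0.472)^2 + (-0.754)^2 = 1.830901.
  rho(2) = 0.622046 / 1.830901 = 0.3397.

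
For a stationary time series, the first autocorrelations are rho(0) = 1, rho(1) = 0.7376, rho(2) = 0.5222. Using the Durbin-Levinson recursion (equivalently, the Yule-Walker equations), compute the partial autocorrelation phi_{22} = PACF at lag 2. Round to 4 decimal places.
\phi_{22} = -0.0479

The PACF at lag k is phi_{kk}, the last component of the solution
to the Yule-Walker system G_k phi = r_k where
  (G_k)_{ij} = rho(|i - j|), (r_k)_i = rho(i), i,j = 1..k.
Equivalently, Durbin-Levinson gives phi_{kk} iteratively:
  phi_{11} = rho(1)
  phi_{kk} = [rho(k) - sum_{j=1..k-1} phi_{k-1,j} rho(k-j)]
            / [1 - sum_{j=1..k-1} phi_{k-1,j} rho(j)],
  phi_{k,j} = phi_{k-1,j} - phi_{kk} phi_{k-1,k-j},  j = 1..k-1.
Step k = 1:
  phi_11 = rho(1) = 0.7376.
Step k = 2:
  phi_22 = [rho(2) - phi_11 rho(1)] / [1 - phi_11 rho(1)] = [0.5222 - (0.7376)(0.7376)] / [1 - (0.7376)(0.7376)]
         = -0.02185376 / 0.45594624 = -0.0479.
Therefore phi_{22} = -0.0479.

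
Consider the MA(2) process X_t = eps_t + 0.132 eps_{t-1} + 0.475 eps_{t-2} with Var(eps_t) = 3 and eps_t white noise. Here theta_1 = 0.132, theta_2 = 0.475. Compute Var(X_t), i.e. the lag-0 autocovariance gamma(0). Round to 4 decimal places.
\gamma(0) = 3.7291

For an MA(q) process X_t = eps_t + sum_i theta_i eps_{t-i} with
Var(eps_t) = sigma^2, the variance is
  gamma(0) = sigma^2 * (1 + sum_i theta_i^2).
  sum_i theta_i^2 = (0.132)^2 + (0.475)^2 = 0.017424 + 0.225625 = 0.243049.
  gamma(0) = 3 * (1 + 0.243049) = 3 * 1.243049 = 3.729147, which rounds to 3.7291.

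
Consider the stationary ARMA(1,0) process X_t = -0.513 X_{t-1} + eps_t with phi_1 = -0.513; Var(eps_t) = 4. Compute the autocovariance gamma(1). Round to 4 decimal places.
\gamma(1) = -2.7849

Multiply the model equation by X_{t-k} and take expectations. With theta_0 = psi_0 = 1 and psi_j the MA(infinity) weights, this gives
  gamma(k) - sum_i phi_i gamma(k-i) = c_k,
  c_k = sigma^2 * sum_{j=k..q} theta_j psi_{j-k}   (c_k = 0 for k > q),
using gamma(-m) = gamma(m).
Pure AR (q = 0): c_0 = sigma^2 = 4, c_k = 0 for k >= 1.
Equations for k = 0 and k = 1 (AR order 1):
  gamma(0) = phi_1 gamma(1) + c_0
  gamma(1) = phi_1 gamma(0) + c_1
Substituting the second into the first: gamma(0) (1 - phi_1^2) = c_0 + phi_1 c_1, so
  gamma(0) = c_0 / (1 - phi_1^2) = 4 / (1 - (-0.513)^2) = 4 / 0.736831 = 5.428653.
  gamma(1) = phi_1 gamma(0) = (-0.513)(5.428653) = -2.784899.
Therefore gamma(1) = -2.7849 (to 4 decimal places).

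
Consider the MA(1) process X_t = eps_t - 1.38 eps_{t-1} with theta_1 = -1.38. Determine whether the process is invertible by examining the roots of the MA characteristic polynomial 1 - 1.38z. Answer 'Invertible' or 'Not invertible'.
\text{Not invertible}

The MA(q) characteristic polynomial is P(z) = 1 - 1.38z.
Invertibility requires all roots to lie outside the unit circle, i.e. |z| > 1 for every root.
This is linear in z: 1 + (-1.38) z = 0  =>  z = -1/(-1.38) = 0.724638,  |z| = 0.724638.
Moduli of all roots: 0.7246.
All moduli strictly greater than 1? No.
Verdict: Not invertible.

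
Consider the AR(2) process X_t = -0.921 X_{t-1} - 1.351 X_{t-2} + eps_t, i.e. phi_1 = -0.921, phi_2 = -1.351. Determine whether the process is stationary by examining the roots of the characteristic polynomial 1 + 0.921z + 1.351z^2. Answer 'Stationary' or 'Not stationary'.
\text{Not stationary}

The AR(p) characteristic polynomial is P(z) = 1 + 0.921z + 1.351z^2.
Stationarity requires all roots to lie outside the unit circle, i.e. |z| > 1 for every root.
Set 1 + (0.921) z + (1.351) z^2 = 0, i.e. a z^2 + b z + c = 0 with a = 1.351, b = 0.921, c = 1.
Discriminant D = b^2 - 4ac = (0.921)^2 - 4*(1.351)*1 = 0.848241 - (5.404) = -4.555759.
D < 0, so the roots are the complex-conjugate pair z = (-b +/- i sqrt(-D)) / (2a) = -0.3409 +/- 0.7899i.
For a conjugate pair |z|^2 = z * conj(z) = (product of roots) = c/a = 1/(1.351) = 0.740192, so |z| = sqrt(0.740192) = 0.8603 for both roots.
Moduli of all roots: 0.8603, 0.8603.
All moduli strictly greater than 1? No.
Verdict: Not stationary.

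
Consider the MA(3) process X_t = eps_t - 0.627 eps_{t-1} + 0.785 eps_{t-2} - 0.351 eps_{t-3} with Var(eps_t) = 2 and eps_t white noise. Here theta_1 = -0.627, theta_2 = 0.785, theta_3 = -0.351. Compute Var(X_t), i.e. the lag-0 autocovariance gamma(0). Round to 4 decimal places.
\gamma(0) = 4.2651

For an MA(q) process X_t = eps_t + sum_i theta_i eps_{t-i} with
Var(eps_t) = sigma^2, the variance is
  gamma(0) = sigma^2 * (1 + sum_i theta_i^2).
  sum_i theta_i^2 = (-0.627)^2 + (0.785)^2 + (-0.351)^2 = 0.393129 + 0.616225 + 0.123201 = 1.132555.
  gamma(0) = 2 * (1 + 1.132555) = 2 * 2.132555 = 4.26511, which rounds to 4.2651.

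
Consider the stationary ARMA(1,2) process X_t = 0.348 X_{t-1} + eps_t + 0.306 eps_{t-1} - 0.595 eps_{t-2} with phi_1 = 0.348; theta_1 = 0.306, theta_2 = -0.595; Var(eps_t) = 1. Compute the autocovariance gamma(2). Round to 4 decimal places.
\gamma(2) = -0.4324

Multiply the model equation by X_{t-k} and take expectations. With theta_0 = psi_0 = 1 and psi_j the MA(infinity) weights, this gives
  gamma(k) - sum_i phi_i gamma(k-i) = c_k,
  c_k = sigma^2 * sum_{j=k..q} theta_j psi_{j-k}   (c_k = 0 for k > q),
using gamma(-m) = gamma(m).
psi-weights needed (psi_j = theta_j + sum_i phi_i psi_{j-i}):
  psi_1 = theta_1 + phi_1 = 0.306 + (0.348) = 0.654
  psi_2 = theta_2 + phi_1 psi_1 = -0.595 + (0.348)(0.654) = -0.367408
Right-hand sides:
  c_0 = sigma^2 (1 + theta_1 psi_1 + theta_2 psi_2) = 1 * (1 + (0.306)(0.654) + (-0.595)(-0.367408)) = 1 * 1.418732 = 1.418732
  c_1 = sigma^2 (theta_1 + theta_2 psi_1) = 1 * (0.306 + (-0.595)(0.654)) = -0.08313
  c_2 = sigma^2 theta_2 = 1 * (-0.595) = -0.595
Equations for k = 0 and k = 1 (AR order 1):
  gamma(0) = phi_1 gamma(1) + c_0
  gamma(1) = phi_1 gamma(0) + c_1
Substituting the second into the first: gamma(0) (1 - phi_1^2) = c_0 + phi_1 c_1, so
  gamma(0) = (c_0 + phi_1 c_1) / (1 - phi_1^2) = (1.418732 + (0.348)(-0.08313)) / (1 - (0.348)^2) = 1.389803 / 0.878896 = 1.581305.
  gamma(1) = phi_1 gamma(0) + c_1 = (0.348)(1.581305) + (-0.08313) = 0.467164.
For k = 2: gamma(2) = phi_1 gamma(1) + c_2
  = (0.348)(0.467164) + (-0.595) = -0.432427.
Therefore gamma(2) = -0.4324 (to 4 decimal places).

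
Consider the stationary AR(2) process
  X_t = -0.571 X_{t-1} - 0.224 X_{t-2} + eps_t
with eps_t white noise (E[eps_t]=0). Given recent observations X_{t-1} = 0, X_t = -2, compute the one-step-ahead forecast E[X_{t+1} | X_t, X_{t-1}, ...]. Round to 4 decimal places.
E[X_{t+1} \mid \mathcal F_t] = 1.1420

For an AR(p) model X_t = c + sum_i phi_i X_{t-i} + eps_t, the
one-step-ahead conditional mean is
  E[X_{t+1} | X_t, ...] = c + sum_i phi_i X_{t+1-i}.
Substitute known values:
  E[X_{t+1} | ...] = (-0.571) * (-2) + (-0.224) * (0)
                   = 1.1420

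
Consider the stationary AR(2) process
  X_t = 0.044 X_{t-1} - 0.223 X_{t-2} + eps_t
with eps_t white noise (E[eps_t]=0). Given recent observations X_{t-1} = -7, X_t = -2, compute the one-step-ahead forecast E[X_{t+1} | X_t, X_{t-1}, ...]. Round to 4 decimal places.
E[X_{t+1} \mid \mathcal F_t] = 1.4730

For an AR(p) model X_t = c + sum_i phi_i X_{t-i} + eps_t, the
one-step-ahead conditional mean is
  E[X_{t+1} | X_t, ...] = c + sum_i phi_i X_{t+1-i}.
Substitute known values:
  E[X_{t+1} | ...] = (0.044) * (-2) + (-0.223) * (-7)
                   = 1.4730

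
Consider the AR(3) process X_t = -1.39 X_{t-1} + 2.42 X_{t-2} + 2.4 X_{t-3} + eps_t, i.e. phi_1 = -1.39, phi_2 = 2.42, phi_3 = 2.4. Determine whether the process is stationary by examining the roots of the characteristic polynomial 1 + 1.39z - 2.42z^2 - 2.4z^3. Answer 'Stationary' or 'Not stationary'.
\text{Not stationary}

The AR(p) characteristic polynomial is P(z) = 1 + 1.39z - 2.42z^2 - 2.4z^3.
Stationarity requires all roots to lie outside the unit circle, i.e. |z| > 1 for every root.
Degree 3: look for a simple real root z0 first, then factor out (1 - z/z0) and solve the remaining quadratic.
Testing z0 = -0.5: P(-0.5) = 1 + (1.39)(-0.5) + (-2.42)(-0.5)^2 + (-2.4)(-0.5)^3
  = 1 + (-0.695) + (-0.605) + (0.3) = 0.  So z_0 = -0.5 is a root, |z_0| = 0.5.
Divide out the factor (1 + 2 z) = (1 - z/z0) (since 1/z0 = -2):
  P(z) = (1 + 2 z)(1 + (-0.61) z + (-1.2) z^2)
  [check: z-coef -0.61 - (-2) = 1.39; z^2-coef -1.2 - (-2)(-0.61) = -2.42; z^3-coef -(-2)(-1.2) = -2.4.]
Remaining roots from the quadratic factor 1 + (-0.61) z + (-1.2) z^2:
  Set 1 + (-0.61) z + (-1.2) z^2 = 0, i.e. a z^2 + b z + c = 0 with a = -1.2, b = -0.61, c = 1.
  Discriminant D = b^2 - 4ac = (-0.61)^2 - 4*(-1.2)*1 = 0.3721 - (-4.8) = 5.1721.
  D >= 0, so the roots are real: z = (-b +/- sqrt(D)) / (2a) = (0.61 +/- 2.274225) / (-2.4).
    z_1 = (0.61 + 2.274225) / (-2.4) = -1.2018,   |z_1| = 1.2018.
    z_2 = (0.61 - 2.274225) / (-2.4) = 0.6934,   |z_2| = 0.6934.
Moduli of all roots: 0.5000, 1.2018, 0.6934.
All moduli strictly greater than 1? No.
Verdict: Not stationary.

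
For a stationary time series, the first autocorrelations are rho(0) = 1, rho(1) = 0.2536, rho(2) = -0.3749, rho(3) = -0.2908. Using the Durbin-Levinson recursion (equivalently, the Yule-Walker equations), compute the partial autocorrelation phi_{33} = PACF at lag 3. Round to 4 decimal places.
\phi_{33} = -0.0439

The PACF at lag k is phi_{kk}, the last component of the solution
to the Yule-Walker system G_k phi = r_k where
  (G_k)_{ij} = rho(|i - j|), (r_k)_i = rho(i), i,j = 1..k.
Equivalently, Durbin-Levinson gives phi_{kk} iteratively:
  phi_{11} = rho(1)
  phi_{kk} = [rho(k) - sum_{j=1..k-1} phi_{k-1,j} rho(k-j)]
            / [1 - sum_{j=1..k-1} phi_{k-1,j} rho(j)],
  phi_{k,j} = phi_{k-1,j} - phi_{kk} phi_{k-1,k-j},  j = 1..k-1.
Step k = 1:
  phi_11 = rho(1) = 0.2536.
Step k = 2:
  phi_22 = [rho(2) - phi_11 rho(1)] / [1 - phi_11 rho(1)] = [-0.3749 - (0.2536)(0.2536)] / [1 - (0.2536)(0.2536)]
         = -0.43921296 / 0.93568704 = -0.469402.
  Update: phi_21 = phi_11 - phi_22 phi_11 = 0.2536 - (-0.469402)(0.2536) = 0.37264.
Step k = 3:
  phi_33 = [rho(3) - phi_21 rho(2) - phi_22 rho(1)] / [1 - phi_21 rho(1) - phi_22 rho(2)]
    numerator   = -0.2908 - (0.37264)(-0.3749) - (-0.469402)(0.2536) = -0.03205694
    denominator = 1 - (0.37264)(0.2536) - (-0.469402)(-0.3749) = 0.72951979
  phi_33 = -0.03205694 / 0.72951979 = -0.0439.
Therefore phi_{33} = -0.0439.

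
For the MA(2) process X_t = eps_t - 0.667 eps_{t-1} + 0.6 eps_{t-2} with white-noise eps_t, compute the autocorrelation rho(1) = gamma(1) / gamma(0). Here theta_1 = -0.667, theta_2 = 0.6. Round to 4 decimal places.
\rho(1) = -0.5913

For an MA(q) process with theta_0 = 1, the autocovariance is
  gamma(k) = sigma^2 * sum_{i=0..q-k} theta_i * theta_{i+k},
and rho(k) = gamma(k) / gamma(0). Sigma^2 cancels.
  numerator   = (1)*(-0.667) + (-0.667)*(0.6) = -1.0672.
  denominator = (1)^2 + (-0.667)^2 + (0.6)^2 = 1.804889.
  rho(1) = -1.0672 / 1.804889 = -0.5913.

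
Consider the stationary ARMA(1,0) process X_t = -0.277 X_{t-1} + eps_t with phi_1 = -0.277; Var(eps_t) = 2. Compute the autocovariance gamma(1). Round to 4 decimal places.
\gamma(1) = -0.6000

Multiply the model equation by X_{t-k} and take expectations. With theta_0 = psi_0 = 1 and psi_j the MA(infinity) weights, this gives
  gamma(k) - sum_i phi_i gamma(k-i) = c_k,
  c_k = sigma^2 * sum_{j=k..q} theta_j psi_{j-k}   (c_k = 0 for k > q),
using gamma(-m) = gamma(m).
Pure AR (q = 0): c_0 = sigma^2 = 2, c_k = 0 for k >= 1.
Equations for k = 0 and k = 1 (AR order 1):
  gamma(0) = phi_1 gamma(1) + c_0
  gamma(1) = phi_1 gamma(0) + c_1
Substituting the second into the first: gamma(0) (1 - phi_1^2) = c_0 + phi_1 c_1, so
  gamma(0) = c_0 / (1 - phi_1^2) = 2 / (1 - (-0.277)^2) = 2 / 0.923271 = 2.166211.
  gamma(1) = phi_1 gamma(0) = (-0.277)(2.166211) = -0.600041.
Therefore gamma(1) = -0.6000 (to 4 decimal places).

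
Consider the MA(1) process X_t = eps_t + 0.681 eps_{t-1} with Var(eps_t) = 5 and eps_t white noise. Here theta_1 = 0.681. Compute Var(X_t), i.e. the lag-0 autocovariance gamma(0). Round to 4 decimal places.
\gamma(0) = 7.3188

For an MA(q) process X_t = eps_t + sum_i theta_i eps_{t-i} with
Var(eps_t) = sigma^2, the variance is
  gamma(0) = sigma^2 * (1 + sum_i theta_i^2).
  sum_i theta_i^2 = (0.681)^2 = 0.463761.
  gamma(0) = 5 * (1 + 0.463761) = 5 * 1.463761 = 7.318805, which rounds to 7.3188.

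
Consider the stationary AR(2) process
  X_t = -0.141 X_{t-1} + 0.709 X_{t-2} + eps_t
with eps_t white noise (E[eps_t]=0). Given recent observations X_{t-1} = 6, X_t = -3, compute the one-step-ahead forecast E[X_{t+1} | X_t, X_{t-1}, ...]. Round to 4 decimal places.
E[X_{t+1} \mid \mathcal F_t] = 4.6770

For an AR(p) model X_t = c + sum_i phi_i X_{t-i} + eps_t, the
one-step-ahead conditional mean is
  E[X_{t+1} | X_t, ...] = c + sum_i phi_i X_{t+1-i}.
Substitute known values:
  E[X_{t+1} | ...] = (-0.141) * (-3) + (0.709) * (6)
                   = 4.6770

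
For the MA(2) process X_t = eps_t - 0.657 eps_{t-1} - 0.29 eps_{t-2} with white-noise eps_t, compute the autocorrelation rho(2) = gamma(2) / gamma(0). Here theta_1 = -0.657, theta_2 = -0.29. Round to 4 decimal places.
\rho(2) = -0.1913

For an MA(q) process with theta_0 = 1, the autocovariance is
  gamma(k) = sigma^2 * sum_{i=0..q-k} theta_i * theta_{i+k},
and rho(k) = gamma(k) / gamma(0). Sigma^2 cancels.
  numerator   = (1)*(-0.29) = -0.29.
  denominator = (1)^2 + (-0.657)^2 + (-0.29)^2 = 1.515749.
  rho(2) = -0.29 / 1.515749 = -0.1913.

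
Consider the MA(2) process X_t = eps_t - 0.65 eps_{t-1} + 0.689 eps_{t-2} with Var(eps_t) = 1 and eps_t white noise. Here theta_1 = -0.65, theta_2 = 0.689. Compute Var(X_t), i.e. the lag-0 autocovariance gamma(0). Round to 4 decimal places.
\gamma(0) = 1.8972

For an MA(q) process X_t = eps_t + sum_i theta_i eps_{t-i} with
Var(eps_t) = sigma^2, the variance is
  gamma(0) = sigma^2 * (1 + sum_i theta_i^2).
  sum_i theta_i^2 = (-0.65)^2 + (0.689)^2 = 0.4225 + 0.474721 = 0.897221.
  gamma(0) = 1 * (1 + 0.897221) = 1 * 1.897221 = 1.897221, which rounds to 1.8972.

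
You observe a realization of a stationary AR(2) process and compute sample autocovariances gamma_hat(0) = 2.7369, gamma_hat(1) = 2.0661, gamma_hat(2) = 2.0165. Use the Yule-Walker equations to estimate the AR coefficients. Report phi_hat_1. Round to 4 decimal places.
\hat\phi_{1} = 0.4620

The Yule-Walker equations for an AR(p) process read, in matrix form,
  Gamma_p phi = r_p,   with   (Gamma_p)_{ij} = gamma(|i - j|),
                       (r_p)_i = gamma(i),   i,j = 1..p.
Substitute the sample gammas (Toeplitz matrix and right-hand side of size 2):
  Gamma_p = [[2.7369, 2.0661], [2.0661, 2.7369]]
  r_p     = [2.0661, 2.0165]
Written out:
  2.7369 phi_1 + 2.0661 phi_2 = 2.0661
  2.0661 phi_1 + 2.7369 phi_2 = 2.0165
Solve by Cramer's rule:
  det = gamma(0)^2 - gamma(1)^2 = (2.7369)^2 - (2.0661)^2 = 7.49062161 - 4.26876921 = 3.2218524
  phi_hat_1 = [gamma(1) gamma(0) - gamma(1) gamma(2)] / det = [(2.0661)(2.7369) - (2.0661)(2.0165)] / 3.2218524 = 1.48841844 / 3.2218524 = 0.462
  phi_hat_2 = [gamma(0) gamma(2) - gamma(1)^2] / det = [(2.7369)(2.0165) - (2.0661)^2] / 3.2218524 = 1.25018964 / 3.2218524 = 0.388
So phi_hat = [0.4620, 0.3880].
Therefore phi_hat_1 = 0.4620.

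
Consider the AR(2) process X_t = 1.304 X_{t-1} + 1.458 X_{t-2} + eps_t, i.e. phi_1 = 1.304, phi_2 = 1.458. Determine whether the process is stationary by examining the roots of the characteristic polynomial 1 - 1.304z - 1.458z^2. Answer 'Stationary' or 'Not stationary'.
\text{Not stationary}

The AR(p) characteristic polynomial is P(z) = 1 - 1.304z - 1.458z^2.
Stationarity requires all roots to lie outside the unit circle, i.e. |z| > 1 for every root.
Set 1 + (-1.304) z + (-1.458) z^2 = 0, i.e. a z^2 + b z + c = 0 with a = -1.458, b = -1.304, c = 1.
Discriminant D = b^2 - 4ac = (-1.304)^2 - 4*(-1.458)*1 = 1.700416 - (-5.832) = 7.532416.
D >= 0, so the roots are real: z = (-b +/- sqrt(D)) / (2a) = (1.304 +/- 2.744525) / (-2.916).
  z_1 = (1.304 + 2.744525) / (-2.916) = -1.3884,   |z_1| = 1.3884.
  z_2 = (1.304 - 2.744525) / (-2.916) = 0.494,   |z_2| = 0.494.
Moduli of all roots: 1.3884, 0.4940.
All moduli strictly greater than 1? No.
Verdict: Not stationary.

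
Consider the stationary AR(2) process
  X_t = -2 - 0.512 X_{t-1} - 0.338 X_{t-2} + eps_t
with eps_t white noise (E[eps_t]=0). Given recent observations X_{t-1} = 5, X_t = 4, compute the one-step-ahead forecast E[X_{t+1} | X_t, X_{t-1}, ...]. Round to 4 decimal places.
E[X_{t+1} \mid \mathcal F_t] = -5.7380

For an AR(p) model X_t = c + sum_i phi_i X_{t-i} + eps_t, the
one-step-ahead conditional mean is
  E[X_{t+1} | X_t, ...] = c + sum_i phi_i X_{t+1-i}.
Substitute known values:
  E[X_{t+1} | ...] = -2 + (-0.512) * (4) + (-0.338) * (5)
                   = -5.7380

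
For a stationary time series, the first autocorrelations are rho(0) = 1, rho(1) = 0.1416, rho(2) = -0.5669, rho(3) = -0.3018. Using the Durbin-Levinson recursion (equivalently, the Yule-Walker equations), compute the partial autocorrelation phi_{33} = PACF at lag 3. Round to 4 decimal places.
\phi_{33} = -0.1410

The PACF at lag k is phi_{kk}, the last component of the solution
to the Yule-Walker system G_k phi = r_k where
  (G_k)_{ij} = rho(|i - j|), (r_k)_i = rho(i), i,j = 1..k.
Equivalently, Durbin-Levinson gives phi_{kk} iteratively:
  phi_{11} = rho(1)
  phi_{kk} = [rho(k) - sum_{j=1..k-1} phi_{k-1,j} rho(k-j)]
            / [1 - sum_{j=1..k-1} phi_{k-1,j} rho(j)],
  phi_{k,j} = phi_{k-1,j} - phi_{kk} phi_{k-1,k-j},  j = 1..k-1.
Step k = 1:
  phi_11 = rho(1) = 0.1416.
Step k = 2:
  phi_22 = [rho(2) - phi_11 rho(1)] / [1 - phi_11 rho(1)] = [-0.5669 - (0.1416)(0.1416)] / [1 - (0.1416)(0.1416)]
         = -0.58695056 / 0.97994944 = -0.59896.
  Update: phi_21 = phi_11 - phi_22 phi_11 = 0.1416 - (-0.59896)(0.1416) = 0.226413.
Step k = 3:
  phi_33 = [rho(3) - phi_21 rho(2) - phi_22 rho(1)] / [1 - phi_21 rho(1) - phi_22 rho(2)]
    numerator   = -0.3018 - (0.226413)(-0.5669) - (-0.59896)(0.1416) = -0.08863387
    denominator = 1 - (0.226413)(0.1416) - (-0.59896)(-0.5669) = 0.62838951
  phi_33 = -0.08863387 / 0.62838951 = -0.141.
Therefore phi_{33} = -0.1410.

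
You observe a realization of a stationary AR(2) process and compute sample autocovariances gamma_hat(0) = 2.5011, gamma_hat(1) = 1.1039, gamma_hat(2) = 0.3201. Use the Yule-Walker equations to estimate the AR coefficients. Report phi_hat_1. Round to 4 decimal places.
\hat\phi_{1} = 0.4780

The Yule-Walker equations for an AR(p) process read, in matrix form,
  Gamma_p phi = r_p,   with   (Gamma_p)_{ij} = gamma(|i - j|),
                       (r_p)_i = gamma(i),   i,j = 1..p.
Substitute the sample gammas (Toeplitz matrix and right-hand side of size 2):
  Gamma_p = [[2.5011, 1.1039], [1.1039, 2.5011]]
  r_p     = [1.1039, 0.3201]
Written out:
  2.5011 phi_1 + 1.1039 phi_2 = 1.1039
  1.1039 phi_1 + 2.5011 phi_2 = 0.3201
Solve by Cramer's rule:
  det = gamma(0)^2 - gamma(1)^2 = (2.5011)^2 - (1.1039)^2 = 6.25550121 - 1.21859521 = 5.036906
  phi_hat_1 = [gamma(1) gamma(0) - gamma(1) gamma(2)] / det = [(1.1039)(2.5011) - (1.1039)(0.3201)] / 5.036906 = 2.4076059 / 5.036906 = 0.478
  phi_hat_2 = [gamma(0) gamma(2) - gamma(1)^2] / det = [(2.5011)(0.3201) - (1.1039)^2] / 5.036906 = -0.4179931 / 5.036906 = -0.083
So phi_hat = [0.4780, -0.0830].
Therefore phi_hat_1 = 0.4780.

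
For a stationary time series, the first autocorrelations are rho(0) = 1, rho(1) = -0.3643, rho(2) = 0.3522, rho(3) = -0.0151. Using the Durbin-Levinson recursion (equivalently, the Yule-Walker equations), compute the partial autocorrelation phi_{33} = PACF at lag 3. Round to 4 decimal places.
\phi_{33} = 0.2130

The PACF at lag k is phi_{kk}, the last component of the solution
to the Yule-Walker system G_k phi = r_k where
  (G_k)_{ij} = rho(|i - j|), (r_k)_i = rho(i), i,j = 1..k.
Equivalently, Durbin-Levinson gives phi_{kk} iteratively:
  phi_{11} = rho(1)
  phi_{kk} = [rho(k) - sum_{j=1..k-1} phi_{k-1,j} rho(k-j)]
            / [1 - sum_{j=1..k-1} phi_{k-1,j} rho(j)],
  phi_{k,j} = phi_{k-1,j} - phi_{kk} phi_{k-1,k-j},  j = 1..k-1.
Step k = 1:
  phi_11 = rho(1) = -0.3643.
Step k = 2:
  phi_22 = [rho(2) - phi_11 rho(1)] / [1 - phi_11 rho(1)] = [0.3522 - (-0.3643)(-0.3643)] / [1 - (-0.3643)(-0.3643)]
         = 0.21948551 / 0.86728551 = 0.253072.
  Update: phi_21 = phi_11 - phi_22 phi_11 = -0.3643 - (0.253072)(-0.3643) = -0.272106.
Step k = 3:
  phi_33 = [rho(3) - phi_21 rho(2) - phi_22 rho(1)] / [1 - phi_21 rho(1) - phi_22 rho(2)]
    numerator   = -0.0151 - (-0.272106)(0.3522) - (0.253072)(-0.3643) = 0.17292977
    denominator = 1 - (-0.272106)(-0.3643) - (0.253072)(0.3522) = 0.81173992
  phi_33 = 0.17292977 / 0.81173992 = 0.213.
Therefore phi_{33} = 0.2130.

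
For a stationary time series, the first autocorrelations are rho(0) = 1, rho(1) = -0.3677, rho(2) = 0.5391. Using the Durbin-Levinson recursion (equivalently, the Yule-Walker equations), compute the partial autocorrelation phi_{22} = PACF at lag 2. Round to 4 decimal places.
\phi_{22} = 0.4670

The PACF at lag k is phi_{kk}, the last component of the solution
to the Yule-Walker system G_k phi = r_k where
  (G_k)_{ij} = rho(|i - j|), (r_k)_i = rho(i), i,j = 1..k.
Equivalently, Durbin-Levinson gives phi_{kk} iteratively:
  phi_{11} = rho(1)
  phi_{kk} = [rho(k) - sum_{j=1..k-1} phi_{k-1,j} rho(k-j)]
            / [1 - sum_{j=1..k-1} phi_{k-1,j} rho(j)],
  phi_{k,j} = phi_{k-1,j} - phi_{kk} phi_{k-1,k-j},  j = 1..k-1.
Step k = 1:
  phi_11 = rho(1) = -0.3677.
Step k = 2:
  phi_22 = [rho(2) - phi_11 rho(1)] / [1 - phi_11 rho(1)] = [0.5391 - (-0.3677)(-0.3677)] / [1 - (-0.3677)(-0.3677)]
         = 0.40389671 / 0.86479671 = 0.467.
Therefore phi_{22} = 0.4670.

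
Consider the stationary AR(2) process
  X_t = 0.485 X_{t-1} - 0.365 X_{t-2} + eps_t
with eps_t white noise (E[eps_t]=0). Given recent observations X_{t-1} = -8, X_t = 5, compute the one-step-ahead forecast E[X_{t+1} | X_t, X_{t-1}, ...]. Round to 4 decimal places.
E[X_{t+1} \mid \mathcal F_t] = 5.3450

For an AR(p) model X_t = c + sum_i phi_i X_{t-i} + eps_t, the
one-step-ahead conditional mean is
  E[X_{t+1} | X_t, ...] = c + sum_i phi_i X_{t+1-i}.
Substitute known values:
  E[X_{t+1} | ...] = (0.485) * (5) + (-0.365) * (-8)
                   = 5.3450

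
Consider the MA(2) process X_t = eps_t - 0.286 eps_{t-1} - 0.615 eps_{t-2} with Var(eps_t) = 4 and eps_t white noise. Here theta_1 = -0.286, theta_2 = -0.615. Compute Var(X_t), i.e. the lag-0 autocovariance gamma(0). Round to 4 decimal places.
\gamma(0) = 5.8401

For an MA(q) process X_t = eps_t + sum_i theta_i eps_{t-i} with
Var(eps_t) = sigma^2, the variance is
  gamma(0) = sigma^2 * (1 + sum_i theta_i^2).
  sum_i theta_i^2 = (-0.286)^2 + (-0.615)^2 = 0.081796 + 0.378225 = 0.460021.
  gamma(0) = 4 * (1 + 0.460021) = 4 * 1.460021 = 5.840084, which rounds to 5.8401.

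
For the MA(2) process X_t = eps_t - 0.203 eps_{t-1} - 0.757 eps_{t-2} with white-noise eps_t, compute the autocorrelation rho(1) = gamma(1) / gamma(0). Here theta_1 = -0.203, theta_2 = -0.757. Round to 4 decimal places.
\rho(1) = -0.0306

For an MA(q) process with theta_0 = 1, the autocovariance is
  gamma(k) = sigma^2 * sum_{i=0..q-k} theta_i * theta_{i+k},
and rho(k) = gamma(k) / gamma(0). Sigma^2 cancels.
  numerator   = (1)*(-0.203) + (-0.203)*(-0.757) = -0.049329.
  denominator = (1)^2 + (-0.203)^2 + (-0.757)^2 = 1.614258.
  rho(1) = -0.049329 / 1.614258 = -0.0306.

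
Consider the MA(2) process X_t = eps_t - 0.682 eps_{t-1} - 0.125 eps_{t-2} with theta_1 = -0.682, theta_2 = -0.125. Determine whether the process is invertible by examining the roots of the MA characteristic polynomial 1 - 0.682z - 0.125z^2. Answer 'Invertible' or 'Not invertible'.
\text{Invertible}

The MA(q) characteristic polynomial is P(z) = 1 - 0.682z - 0.125z^2.
Invertibility requires all roots to lie outside the unit circle, i.e. |z| > 1 for every root.
Set 1 + (-0.682) z + (-0.125) z^2 = 0, i.e. a z^2 + b z + c = 0 with a = -0.125, b = -0.682, c = 1.
Discriminant D = b^2 - 4ac = (-0.682)^2 - 4*(-0.125)*1 = 0.465124 - (-0.5) = 0.965124.
D >= 0, so the roots are real: z = (-b +/- sqrt(D)) / (2a) = (0.682 +/- 0.982407) / (-0.25).
  z_1 = (0.682 + 0.982407) / (-0.25) = -6.6576,   |z_1| = 6.6576.
  z_2 = (0.682 - 0.982407) / (-0.25) = 1.2016,   |z_2| = 1.2016.
Moduli of all roots: 6.6576, 1.2016.
All moduli strictly greater than 1? Yes.
Verdict: Invertible.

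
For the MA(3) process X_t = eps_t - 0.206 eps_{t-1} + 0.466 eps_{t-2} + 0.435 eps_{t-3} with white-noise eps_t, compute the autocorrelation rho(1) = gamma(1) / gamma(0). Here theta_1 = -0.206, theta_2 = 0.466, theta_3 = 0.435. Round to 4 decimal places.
\rho(1) = -0.0685

For an MA(q) process with theta_0 = 1, the autocovariance is
  gamma(k) = sigma^2 * sum_{i=0..q-k} theta_i * theta_{i+k},
and rho(k) = gamma(k) / gamma(0). Sigma^2 cancels.
  numerator   = (1)*(-0.206) + (-0.206)*(0.466) + (0.466)*(0.435) = -0.099286.
  denominator = (1)^2 + (-0.206)^2 + (0.466)^2 + (0.435)^2 = 1.448817.
  rho(1) = -0.099286 / 1.448817 = -0.0685.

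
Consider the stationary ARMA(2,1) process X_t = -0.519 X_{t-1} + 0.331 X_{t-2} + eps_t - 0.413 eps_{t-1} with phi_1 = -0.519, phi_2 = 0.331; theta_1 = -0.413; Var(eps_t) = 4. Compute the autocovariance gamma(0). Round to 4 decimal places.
\gamma(0) = 20.4365

Multiply the model equation by X_{t-k} and take expectations. With theta_0 = psi_0 = 1 and psi_j the MA(infinity) weights, this gives
  gamma(k) - sum_i phi_i gamma(k-i) = c_k,
  c_k = sigma^2 * sum_{j=k..q} theta_j psi_{j-k}   (c_k = 0 for k > q),
using gamma(-m) = gamma(m).
psi-weights needed (psi_j = theta_j + sum_i phi_i psi_{j-i}):
  psi_1 = theta_1 + phi_1 = -0.413 + (-0.519) = -0.932
Right-hand sides:
  c_0 = sigma^2 (1 + theta_1 psi_1) = 4 * (1 + (-0.413)(-0.932)) = 4 * 1.384916 = 5.539664
  c_1 = sigma^2 theta_1 = 4 * (-0.413) = -1.652
  c_2 = 0
Equations for k = 0, 1, 2 (AR order 2, c_2 = 0):
  (E0) gamma(0) = phi_1 gamma(1) + phi_2 gamma(2) + c_0
  (E1) gamma(1) = phi_1 gamma(0) + phi_2 gamma(1) + c_1
  (E2) gamma(2) = phi_1 gamma(1) + phi_2 gamma(0)
From (E1): gamma(1) = A gamma(0) + B with
  A = phi_1 / (1 - phi_2) = -0.519 / 0.669 = -0.775785,   B = c_1 / (1 - phi_2) = -1.652 / 0.669 = -2.469357.
Insert (E2) into (E0): gamma(0) (1 - phi_2^2) = phi_1 (1 + phi_2) gamma(1) + c_0.
  phi_1 (1 + phi_2) = (-0.519)(1.331) = -0.690789,   1 - phi_2^2 = 0.890439.
Replace gamma(1) by A gamma(0) + B and collect gamma(0):
  gamma(0) [0.890439 - (-0.690789)(-0.775785)] = (-0.690789)(-2.469357) + 5.539664
  gamma(0) * 0.354535 = 7.245469
  gamma(0) = 7.245469 / 0.354535 = 20.436516.
Therefore gamma(0) = 20.4365 (to 4 decimal places).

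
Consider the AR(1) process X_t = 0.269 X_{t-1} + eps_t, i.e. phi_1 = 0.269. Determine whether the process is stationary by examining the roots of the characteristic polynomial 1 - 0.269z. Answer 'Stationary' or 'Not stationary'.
\text{Stationary}

The AR(p) characteristic polynomial is P(z) = 1 - 0.269z.
Stationarity requires all roots to lie outside the unit circle, i.e. |z| > 1 for every root.
This is linear in z: 1 + (-0.269) z = 0  =>  z = -1/(-0.269) = 3.717472,  |z| = 3.717472.
Moduli of all roots: 3.7175.
All moduli strictly greater than 1? Yes.
Verdict: Stationary.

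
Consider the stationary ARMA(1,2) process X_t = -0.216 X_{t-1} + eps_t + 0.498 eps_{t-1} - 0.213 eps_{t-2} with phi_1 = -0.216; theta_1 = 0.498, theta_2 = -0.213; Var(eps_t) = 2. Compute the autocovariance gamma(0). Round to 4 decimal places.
\gamma(0) = 2.3164

Multiply the model equation by X_{t-k} and take expectations. With theta_0 = psi_0 = 1 and psi_j the MA(infinity) weights, this gives
  gamma(k) - sum_i phi_i gamma(k-i) = c_k,
  c_k = sigma^2 * sum_{j=k..q} theta_j psi_{j-k}   (c_k = 0 for k > q),
using gamma(-m) = gamma(m).
psi-weights needed (psi_j = theta_j + sum_i phi_i psi_{j-i}):
  psi_1 = theta_1 + phi_1 = 0.498 + (-0.216) = 0.282
  psi_2 = theta_2 + phi_1 psi_1 = -0.213 + (-0.216)(0.282) = -0.273912
Right-hand sides:
  c_0 = sigma^2 (1 + theta_1 psi_1 + theta_2 psi_2) = 2 * (1 + (0.498)(0.282) + (-0.213)(-0.273912)) = 2 * 1.198779 = 2.397559
  c_1 = sigma^2 (theta_1 + theta_2 psi_1) = 2 * (0.498 + (-0.213)(0.282)) = 0.875868
  c_2 = sigma^2 theta_2 = 2 * (-0.213) = -0.426
Equations for k = 0 and k = 1 (AR order 1):
  gamma(0) = phi_1 gamma(1) + c_0
  gamma(1) = phi_1 gamma(0) + c_1
Substituting the second into the first: gamma(0) (1 - phi_1^2) = c_0 + phi_1 c_1, so
  gamma(0) = (c_0 + phi_1 c_1) / (1 - phi_1^2) = (2.397559 + (-0.216)(0.875868)) / (1 - (-0.216)^2) = 2.208371 / 0.953344 = 2.316447.
Therefore gamma(0) = 2.3164 (to 4 decimal places).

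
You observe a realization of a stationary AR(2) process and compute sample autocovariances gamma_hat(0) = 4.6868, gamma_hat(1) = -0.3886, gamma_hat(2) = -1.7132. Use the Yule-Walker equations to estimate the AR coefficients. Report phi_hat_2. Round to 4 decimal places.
\hat\phi_{2} = -0.3750

The Yule-Walker equations for an AR(p) process read, in matrix form,
  Gamma_p phi = r_p,   with   (Gamma_p)_{ij} = gamma(|i - j|),
                       (r_p)_i = gamma(i),   i,j = 1..p.
Substitute the sample gammas (Toeplitz matrix and right-hand side of size 2):
  Gamma_p = [[4.6868, -0.3886], [-0.3886, 4.6868]]
  r_p     = [-0.3886, -1.7132]
Written out:
  4.6868 phi_1 - 0.3886 phi_2 = -0.3886
  -0.3886 phi_1 + 4.6868 phi_2 = -1.7132
Solve by Cramer's rule:
  det = gamma(0)^2 - gamma(1)^2 = (4.6868)^2 - (-0.3886)^2 = 21.96609424 - 0.15100996 = 21.81508428
  phi_hat_1 = [gamma(1) gamma(0) - gamma(1) gamma(2)] / det = [(-0.3886)(4.6868) - (-0.3886)(-1.7132)] / 21.81508428 = -2.48704 / 21.81508428 = -0.114
  phi_hat_2 = [gamma(0) gamma(2) - gamma(1)^2] / det = [(4.6868)(-1.7132) - (-0.3886)^2] / 21.81508428 = -8.18043572 / 21.81508428 = -0.375
So phi_hat = [-0.1140, -0.3750].
Therefore phi_hat_2 = -0.3750.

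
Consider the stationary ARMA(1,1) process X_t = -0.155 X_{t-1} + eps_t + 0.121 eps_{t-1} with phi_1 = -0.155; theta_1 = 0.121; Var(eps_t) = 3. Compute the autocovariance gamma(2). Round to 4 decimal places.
\gamma(2) = 0.0159

Multiply the model equation by X_{t-k} and take expectations. With theta_0 = psi_0 = 1 and psi_j the MA(infinity) weights, this gives
  gamma(k) - sum_i phi_i gamma(k-i) = c_k,
  c_k = sigma^2 * sum_{j=k..q} theta_j psi_{j-k}   (c_k = 0 for k > q),
using gamma(-m) = gamma(m).
psi-weights needed (psi_j = theta_j + sum_i phi_i psi_{j-i}):
  psi_1 = theta_1 + phi_1 = 0.121 + (-0.155) = -0.034
Right-hand sides:
  c_0 = sigma^2 (1 + theta_1 psi_1) = 3 * (1 + (0.121)(-0.034)) = 3 * 0.995886 = 2.987658
  c_1 = sigma^2 theta_1 = 3 * (0.121) = 0.363
  c_2 = 0
Equations for k = 0 and k = 1 (AR order 1):
  gamma(0) = phi_1 gamma(1) + c_0
  gamma(1) = phi_1 gamma(0) + c_1
Substituting the second into the first: gamma(0) (1 - phi_1^2) = c_0 + phi_1 c_1, so
  gamma(0) = (c_0 + phi_1 c_1) / (1 - phi_1^2) = (2.987658 + (-0.155)(0.363)) / (1 - (-0.155)^2) = 2.931393 / 0.975975 = 3.003553.
  gamma(1) = phi_1 gamma(0) + c_1 = (-0.155)(3.003553) + (0.363) = -0.102551.
For k = 2 (> q): gamma(2) = phi_1 gamma(1) = (-0.155)(-0.102551) = 0.015895.
Therefore gamma(2) = 0.0159 (to 4 decimal places).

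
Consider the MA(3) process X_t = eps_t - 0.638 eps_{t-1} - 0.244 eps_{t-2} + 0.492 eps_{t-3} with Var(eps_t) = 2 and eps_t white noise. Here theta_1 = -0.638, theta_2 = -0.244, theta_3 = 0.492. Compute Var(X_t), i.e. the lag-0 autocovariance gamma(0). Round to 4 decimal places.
\gamma(0) = 3.4173

For an MA(q) process X_t = eps_t + sum_i theta_i eps_{t-i} with
Var(eps_t) = sigma^2, the variance is
  gamma(0) = sigma^2 * (1 + sum_i theta_i^2).
  sum_i theta_i^2 = (-0.638)^2 + (-0.244)^2 + (0.492)^2 = 0.407044 + 0.059536 + 0.242064 = 0.708644.
  gamma(0) = 2 * (1 + 0.708644) = 2 * 1.708644 = 3.417288, which rounds to 3.4173.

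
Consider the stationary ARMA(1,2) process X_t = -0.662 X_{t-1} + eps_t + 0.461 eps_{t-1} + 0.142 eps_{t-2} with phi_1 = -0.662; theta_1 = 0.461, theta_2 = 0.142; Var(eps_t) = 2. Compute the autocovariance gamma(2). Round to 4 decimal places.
\gamma(2) = 0.7414

Multiply the model equation by X_{t-k} and take expectations. With theta_0 = psi_0 = 1 and psi_j the MA(infinity) weights, this gives
  gamma(k) - sum_i phi_i gamma(k-i) = c_k,
  c_k = sigma^2 * sum_{j=k..q} theta_j psi_{j-k}   (c_k = 0 for k > q),
using gamma(-m) = gamma(m).
psi-weights needed (psi_j = theta_j + sum_i phi_i psi_{j-i}):
  psi_1 = theta_1 + phi_1 = 0.461 + (-0.662) = -0.201
  psi_2 = theta_2 + phi_1 psi_1 = 0.142 + (-0.662)(-0.201) = 0.275062
Right-hand sides:
  c_0 = sigma^2 (1 + theta_1 psi_1 + theta_2 psi_2) = 2 * (1 + (0.461)(-0.201) + (0.142)(0.275062)) = 2 * 0.946398 = 1.892796
  c_1 = sigma^2 (theta_1 + theta_2 psi_1) = 2 * (0.461 + (0.142)(-0.201)) = 0.864916
  c_2 = sigma^2 theta_2 = 2 * (0.142) = 0.284
Equations for k = 0 and k = 1 (AR order 1):
  gamma(0) = phi_1 gamma(1) + c_0
  gamma(1) = phi_1 gamma(0) + c_1
Substituting the second into the first: gamma(0) (1 - phi_1^2) = c_0 + phi_1 c_1, so
  gamma(0) = (c_0 + phi_1 c_1) / (1 - phi_1^2) = (1.892796 + (-0.662)(0.864916)) / (1 - (-0.662)^2) = 1.320221 / 0.561756 = 2.350168.
  gamma(1) = phi_1 gamma(0) + c_1 = (-0.662)(2.350168) + (0.864916) = -0.690895.
For k = 2: gamma(2) = phi_1 gamma(1) + c_2
  = (-0.662)(-0.690895) + (0.284) = 0.741373.
Therefore gamma(2) = 0.7414 (to 4 decimal places).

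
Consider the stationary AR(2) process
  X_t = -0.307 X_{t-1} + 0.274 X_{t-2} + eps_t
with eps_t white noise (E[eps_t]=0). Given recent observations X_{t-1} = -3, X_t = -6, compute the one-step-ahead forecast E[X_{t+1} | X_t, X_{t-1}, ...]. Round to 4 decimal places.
E[X_{t+1} \mid \mathcal F_t] = 1.0200

For an AR(p) model X_t = c + sum_i phi_i X_{t-i} + eps_t, the
one-step-ahead conditional mean is
  E[X_{t+1} | X_t, ...] = c + sum_i phi_i X_{t+1-i}.
Substitute known values:
  E[X_{t+1} | ...] = (-0.307) * (-6) + (0.274) * (-3)
                   = 1.0200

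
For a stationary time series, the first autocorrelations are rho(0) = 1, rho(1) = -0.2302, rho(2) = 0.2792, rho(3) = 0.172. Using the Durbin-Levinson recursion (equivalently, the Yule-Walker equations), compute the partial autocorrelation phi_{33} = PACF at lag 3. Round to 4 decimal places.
\phi_{33} = 0.3090

The PACF at lag k is phi_{kk}, the last component of the solution
to the Yule-Walker system G_k phi = r_k where
  (G_k)_{ij} = rho(|i - j|), (r_k)_i = rho(i), i,j = 1..k.
Equivalently, Durbin-Levinson gives phi_{kk} iteratively:
  phi_{11} = rho(1)
  phi_{kk} = [rho(k) - sum_{j=1..k-1} phi_{k-1,j} rho(k-j)]
            / [1 - sum_{j=1..k-1} phi_{k-1,j} rho(j)],
  phi_{k,j} = phi_{k-1,j} - phi_{kk} phi_{k-1,k-j},  j = 1..k-1.
Step k = 1:
  phi_11 = rho(1) = -0.2302.
Step k = 2:
  phi_22 = [rho(2) - phi_11 rho(1)] / [1 - phi_11 rho(1)] = [0.2792 - (-0.2302)(-0.2302)] / [1 - (-0.2302)(-0.2302)]
         = 0.22620796 / 0.94700796 = 0.238866.
  Update: phi_21 = phi_11 - phi_22 phi_11 = -0.2302 - (0.238866)(-0.2302) = -0.175213.
Step k = 3:
  phi_33 = [rho(3) - phi_21 rho(2) - phi_22 rho(1)] / [1 - phi_21 rho(1) - phi_22 rho(2)]
    numerator   = 0.172 - (-0.175213)(0.2792) - (0.238866)(-0.2302) = 0.27590643
    denominator = 1 - (-0.175213)(-0.2302) - (0.238866)(0.2792) = 0.89297458
  phi_33 = 0.27590643 / 0.89297458 = 0.309.
Therefore phi_{33} = 0.3090.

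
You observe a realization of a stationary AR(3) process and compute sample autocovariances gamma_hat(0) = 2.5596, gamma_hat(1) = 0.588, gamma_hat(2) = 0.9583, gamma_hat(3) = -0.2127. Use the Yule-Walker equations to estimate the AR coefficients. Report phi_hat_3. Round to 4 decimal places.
\hat\phi_{3} = -0.2600

The Yule-Walker equations for an AR(p) process read, in matrix form,
  Gamma_p phi = r_p,   with   (Gamma_p)_{ij} = gamma(|i - j|),
                       (r_p)_i = gamma(i),   i,j = 1..p.
Substitute the sample gammas (Toeplitz matrix and right-hand side of size 3):
  Gamma_p = [[2.5596, 0.588, 0.9583], [0.588, 2.5596, 0.588], [0.9583, 0.588, 2.5596]]
  r_p     = [0.588, 0.9583, -0.2127]
Written out (R1..R3):
  (R1) 2.5596 phi_1 + 0.588 phi_2 + 0.9583 phi_3 = 0.588
  (R2) 0.588 phi_1 + 2.5596 phi_2 + 0.588 phi_3 = 0.9583
  (R3) 0.9583 phi_1 + 0.588 phi_2 + 2.5596 phi_3 = -0.2127
Gaussian elimination:
  R2 <- R2 - (0.588/2.5596) R1 = R2 - (0.229723) R1:  2.424523 phi_2 + 0.367856 phi_3 = 0.823223
  R3 <- R3 - (0.9583/2.5596) R1 = R3 - (0.374394) R1:  0.367856 phi_2 + 2.200818 phi_3 = -0.432844
  R3 <- R3 - (0.367856/2.424523) R2 = R3 - (0.151723) R2:  2.145006 phi_3 = -0.557746
Back-substitution:
  phi_hat_3 = -0.557746 / 2.145006 = -0.260021
  phi_hat_2 = (0.823223 - (0.367856)(-0.260021)) / 2.424523 = 0.378991
  phi_hat_1 = (0.588 - (0.588)(0.378991) - (0.9583)(-0.260021)) / 2.5596 = 0.240011
So phi_hat = [0.2400, 0.3790, -0.2600].
Therefore phi_hat_3 = -0.2600.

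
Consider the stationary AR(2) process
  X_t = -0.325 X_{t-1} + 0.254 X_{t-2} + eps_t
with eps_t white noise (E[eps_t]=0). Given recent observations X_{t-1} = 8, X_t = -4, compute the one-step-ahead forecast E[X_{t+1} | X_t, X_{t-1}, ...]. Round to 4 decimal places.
E[X_{t+1} \mid \mathcal F_t] = 3.3320

For an AR(p) model X_t = c + sum_i phi_i X_{t-i} + eps_t, the
one-step-ahead conditional mean is
  E[X_{t+1} | X_t, ...] = c + sum_i phi_i X_{t+1-i}.
Substitute known values:
  E[X_{t+1} | ...] = (-0.325) * (-4) + (0.254) * (8)
                   = 3.3320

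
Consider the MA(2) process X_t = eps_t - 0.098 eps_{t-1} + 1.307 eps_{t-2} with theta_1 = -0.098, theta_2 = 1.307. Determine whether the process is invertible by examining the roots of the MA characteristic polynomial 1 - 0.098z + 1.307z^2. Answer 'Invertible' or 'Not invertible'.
\text{Not invertible}

The MA(q) characteristic polynomial is P(z) = 1 - 0.098z + 1.307z^2.
Invertibility requires all roots to lie outside the unit circle, i.e. |z| > 1 for every root.
Set 1 + (-0.098) z + (1.307) z^2 = 0, i.e. a z^2 + b z + c = 0 with a = 1.307, b = -0.098, c = 1.
Discriminant D = b^2 - 4ac = (-0.098)^2 - 4*(1.307)*1 = 0.009604 - (5.228) = -5.218396.
D < 0, so the roots are the complex-conjugate pair z = (-b +/- i sqrt(-D)) / (2a) = 0.0375 +/- 0.8739i.
For a conjugate pair |z|^2 = z * conj(z) = (product of roots) = c/a = 1/(1.307) = 0.765111, so |z| = sqrt(0.765111) = 0.8747 for both roots.
Moduli of all roots: 0.8747, 0.8747.
All moduli strictly greater than 1? No.
Verdict: Not invertible.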